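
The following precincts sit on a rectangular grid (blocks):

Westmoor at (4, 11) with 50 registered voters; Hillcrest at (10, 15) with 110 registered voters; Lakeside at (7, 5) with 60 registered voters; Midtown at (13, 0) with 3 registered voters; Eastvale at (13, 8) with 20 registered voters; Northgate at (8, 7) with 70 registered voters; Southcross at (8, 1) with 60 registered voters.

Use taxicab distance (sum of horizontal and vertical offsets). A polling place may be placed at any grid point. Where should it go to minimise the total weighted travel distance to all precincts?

Manhattan distance separates: Σwᵢ(|x−xᵢ|+|y−yᵢ|) = Σwᵢ|x−xᵢ| + Σwᵢ|y−yᵢ|, so x and y are optimised independently as 1-D weighted medians.
Total weight W = 373; half = 186.5.
x-coordinate, sorted with cumulative weight:
  x=4 (Westmoor, w=50) cum 50
  x=7 (Lakeside, w=60) cum 110
  x=8 (Northgate, w=70) cum 180
  x=8 (Southcross, w=60) cum 240  ← median
  x=10 (Hillcrest, w=110) cum 350
  x=13 (Midtown, w=3) cum 353
  x=13 (Eastvale, w=20) cum 373
⇒ x* = 8
y-coordinate, sorted with cumulative weight:
  y=0 (Midtown, w=3) cum 3
  y=1 (Southcross, w=60) cum 63
  y=5 (Lakeside, w=60) cum 123
  y=7 (Northgate, w=70) cum 193  ← median
  y=8 (Eastvale, w=20) cum 213
  y=11 (Westmoor, w=50) cum 263
  y=15 (Hillcrest, w=110) cum 373
⇒ y* = 7

(8, 7)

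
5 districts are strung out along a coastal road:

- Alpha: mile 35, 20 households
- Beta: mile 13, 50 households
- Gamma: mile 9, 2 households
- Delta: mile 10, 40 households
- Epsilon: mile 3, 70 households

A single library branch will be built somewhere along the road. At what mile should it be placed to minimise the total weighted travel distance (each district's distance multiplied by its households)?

For a sum of weighted absolute distances on a line, the optimum is the weighted median (not the mean). Total weight W = 182; half-weight = 91.
Sort by position and accumulate weight:
  mile 3 (Epsilon, w=70) → cum 70
  mile 9 (Gamma, w=2) → cum 72
  mile 10 (Delta, w=40) → cum 112  ≥ 91 → median here
  mile 13 (Beta, w=50) → cum 162
  mile 35 (Alpha, w=20) → cum 182
Optimal location: mile 10.

x = 10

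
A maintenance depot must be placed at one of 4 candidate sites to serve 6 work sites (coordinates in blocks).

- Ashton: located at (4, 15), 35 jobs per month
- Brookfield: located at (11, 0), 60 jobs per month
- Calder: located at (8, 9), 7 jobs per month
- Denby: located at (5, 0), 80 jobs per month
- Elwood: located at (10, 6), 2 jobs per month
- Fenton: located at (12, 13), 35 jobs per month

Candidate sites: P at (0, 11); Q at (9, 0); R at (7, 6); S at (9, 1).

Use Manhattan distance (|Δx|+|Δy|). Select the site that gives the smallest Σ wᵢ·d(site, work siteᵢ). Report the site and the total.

Total weighted distance at each candidate:
  P (0, 11): total = 3470
  Q (9, 0): total = 1784
  R (7, 6): total = 2114
  S (9, 1): total = 1845
Minimum is at Q with total 1784 blocks.

Q, total 1784 blocks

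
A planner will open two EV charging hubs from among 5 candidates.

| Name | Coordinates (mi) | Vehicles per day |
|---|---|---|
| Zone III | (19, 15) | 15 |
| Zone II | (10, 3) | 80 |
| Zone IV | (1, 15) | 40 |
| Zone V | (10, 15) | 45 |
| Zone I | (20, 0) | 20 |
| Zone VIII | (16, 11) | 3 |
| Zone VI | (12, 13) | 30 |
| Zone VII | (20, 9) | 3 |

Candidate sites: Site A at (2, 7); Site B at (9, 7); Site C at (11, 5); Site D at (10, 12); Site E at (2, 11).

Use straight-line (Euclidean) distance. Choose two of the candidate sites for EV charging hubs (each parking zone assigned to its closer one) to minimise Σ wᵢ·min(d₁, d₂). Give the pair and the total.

Evaluate every pair (each demand assigned to the nearer of the two):
  {Site C, Site D}: total = 1156.5
  {Site B, Site D}: total = 1364.0
  {Site C, Site E}: total = 1439.2
  {Site B, Site E}: total = 1569.4
  {Site D, Site E}: total = 1591.3
  {Site B, Site C}: total = 1646.5
  {Site A, Site C}: total = 1646.5
  {Site A, Site B}: total = 1727.0
  {Site A, Site D}: total = 1744.4
  {Site A, Site E}: total = 2333.5
Best pair: {Site C, Site D} with total 1156.5.

{Site C, Site D}, total 1156.5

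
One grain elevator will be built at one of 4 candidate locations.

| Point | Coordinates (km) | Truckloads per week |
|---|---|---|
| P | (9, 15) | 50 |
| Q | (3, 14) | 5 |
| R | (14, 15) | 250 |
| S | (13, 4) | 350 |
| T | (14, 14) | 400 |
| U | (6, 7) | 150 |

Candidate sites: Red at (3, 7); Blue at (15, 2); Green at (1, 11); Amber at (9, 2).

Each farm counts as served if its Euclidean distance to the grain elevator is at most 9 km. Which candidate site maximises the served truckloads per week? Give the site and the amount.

Amber, covering 500

Coverage radius r = 9 km; a point is covered iff (Δx)²+(Δy)² ≤ 9² = 81.
  Red (3, 7): covers {Q, U} → 155
  Blue (15, 2): covers {S} → 350
  Green (1, 11): covers {P, Q, U} → 205
  Amber (9, 2): covers {S, U} → 500
Maximum coverage at Amber: 500 truckloads per week.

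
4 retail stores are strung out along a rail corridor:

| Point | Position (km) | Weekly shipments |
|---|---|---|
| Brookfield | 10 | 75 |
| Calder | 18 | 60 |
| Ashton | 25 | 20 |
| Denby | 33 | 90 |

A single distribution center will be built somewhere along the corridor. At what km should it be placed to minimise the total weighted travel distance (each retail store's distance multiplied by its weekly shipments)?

x = 18

For a sum of weighted absolute distances on a line, the optimum is the weighted median (not the mean). Total weight W = 245; half-weight = 122.5.
Sort by position and accumulate weight:
  km 10 (Brookfield, w=75) → cum 75
  km 18 (Calder, w=60) → cum 135  ≥ 122.5 → median here
  km 25 (Ashton, w=20) → cum 155
  km 33 (Denby, w=90) → cum 245
Optimal location: km 18.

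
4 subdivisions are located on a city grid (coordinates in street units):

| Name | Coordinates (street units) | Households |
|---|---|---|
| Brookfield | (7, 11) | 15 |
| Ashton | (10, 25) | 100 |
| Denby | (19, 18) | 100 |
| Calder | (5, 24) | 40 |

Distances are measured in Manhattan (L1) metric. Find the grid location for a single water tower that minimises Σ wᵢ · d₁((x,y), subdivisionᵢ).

(10, 24)

Manhattan distance separates: Σwᵢ(|x−xᵢ|+|y−yᵢ|) = Σwᵢ|x−xᵢ| + Σwᵢ|y−yᵢ|, so x and y are optimised independently as 1-D weighted medians.
Total weight W = 255; half = 127.5.
x-coordinate, sorted with cumulative weight:
  x=5 (Calder, w=40) cum 40
  x=7 (Brookfield, w=15) cum 55
  x=10 (Ashton, w=100) cum 155  ← median
  x=19 (Denby, w=100) cum 255
⇒ x* = 10
y-coordinate, sorted with cumulative weight:
  y=11 (Brookfield, w=15) cum 15
  y=18 (Denby, w=100) cum 115
  y=24 (Calder, w=40) cum 155  ← median
  y=25 (Ashton, w=100) cum 255
⇒ y* = 24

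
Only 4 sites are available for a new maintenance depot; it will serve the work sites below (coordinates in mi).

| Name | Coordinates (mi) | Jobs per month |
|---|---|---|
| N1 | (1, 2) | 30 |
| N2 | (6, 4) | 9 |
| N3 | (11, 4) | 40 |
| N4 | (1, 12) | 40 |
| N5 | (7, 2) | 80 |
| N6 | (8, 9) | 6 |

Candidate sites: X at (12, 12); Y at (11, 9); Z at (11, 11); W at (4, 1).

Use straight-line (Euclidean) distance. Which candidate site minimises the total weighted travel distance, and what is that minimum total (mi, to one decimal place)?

W, total 1194.7 mi

Total weighted distance at each candidate:
  X (12, 12): total = 2222.9
  Y (11, 9): total = 1710.4
  Z (11, 11): total = 1972.6
  W (4, 1): total = 1194.7
Minimum is at W with total 1194.7 mi.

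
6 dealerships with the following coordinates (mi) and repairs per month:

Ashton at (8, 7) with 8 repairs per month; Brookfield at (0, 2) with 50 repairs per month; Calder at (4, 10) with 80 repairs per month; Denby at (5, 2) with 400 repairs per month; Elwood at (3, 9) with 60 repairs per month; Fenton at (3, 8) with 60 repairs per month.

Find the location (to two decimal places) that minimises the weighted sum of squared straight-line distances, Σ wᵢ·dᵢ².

The minimiser of Σwᵢ‖p−pᵢ‖² is the weighted centroid p* = (Σwᵢpᵢ)/(Σwᵢ).
Σwᵢ = 658.
Σwᵢxᵢ = 8·8 + 50·0 + 80·4 + 400·5 + 60·3 + 60·3 = 2744.
Σwᵢyᵢ = 8·7 + 50·2 + 80·10 + 400·2 + 60·9 + 60·8 = 2776.
x* = 2744/658 = 4.17, y* = 2776/658 = 4.22.

(4.17, 4.22)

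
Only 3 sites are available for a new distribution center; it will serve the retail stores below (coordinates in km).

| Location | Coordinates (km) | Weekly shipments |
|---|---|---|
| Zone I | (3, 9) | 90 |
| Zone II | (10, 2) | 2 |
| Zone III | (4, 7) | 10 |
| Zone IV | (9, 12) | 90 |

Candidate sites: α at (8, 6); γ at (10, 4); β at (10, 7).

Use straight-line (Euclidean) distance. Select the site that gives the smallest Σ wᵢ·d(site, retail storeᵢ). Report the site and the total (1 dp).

α, total 1122.4 km

Total weighted distance at each candidate:
  α (8, 6): total = 1122.4
  γ (10, 4): total = 1570.9
  β (10, 7): total = 1184.1
Minimum is at α with total 1122.4 km.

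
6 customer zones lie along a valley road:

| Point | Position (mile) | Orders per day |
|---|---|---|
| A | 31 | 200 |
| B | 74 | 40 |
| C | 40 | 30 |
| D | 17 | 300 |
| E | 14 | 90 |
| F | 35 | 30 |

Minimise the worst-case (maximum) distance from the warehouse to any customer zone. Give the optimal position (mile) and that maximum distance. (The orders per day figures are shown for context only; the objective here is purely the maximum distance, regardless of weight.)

location 44, max distance 30

The 1-center on a line is the midpoint of the two extreme points: leftmost at 14, rightmost at 74.
Optimal location = (14 + 74)/2 = 44; maximum distance = (74 − 14)/2 = 30.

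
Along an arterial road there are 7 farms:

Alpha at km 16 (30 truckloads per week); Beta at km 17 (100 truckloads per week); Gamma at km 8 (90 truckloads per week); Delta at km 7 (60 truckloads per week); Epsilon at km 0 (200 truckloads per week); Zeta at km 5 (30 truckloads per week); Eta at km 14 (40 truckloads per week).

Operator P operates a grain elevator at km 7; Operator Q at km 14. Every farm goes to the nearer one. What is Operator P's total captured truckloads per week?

The indifferent point is the midpoint (7+14)/2 = 10.5; farms left of it (closer to Operator P at 7) go to Operator P, those right go to Operator Q.
  Epsilon at 0 (w=200) → Operator P
  Zeta at 5 (w=30) → Operator P
  Delta at 7 (w=60) → Operator P
  Gamma at 8 (w=90) → Operator P
  Eta at 14 (w=40) → Operator Q
  Alpha at 16 (w=30) → Operator Q
  Beta at 17 (w=100) → Operator Q
Operator P captures 380; Operator Q captures 170.

380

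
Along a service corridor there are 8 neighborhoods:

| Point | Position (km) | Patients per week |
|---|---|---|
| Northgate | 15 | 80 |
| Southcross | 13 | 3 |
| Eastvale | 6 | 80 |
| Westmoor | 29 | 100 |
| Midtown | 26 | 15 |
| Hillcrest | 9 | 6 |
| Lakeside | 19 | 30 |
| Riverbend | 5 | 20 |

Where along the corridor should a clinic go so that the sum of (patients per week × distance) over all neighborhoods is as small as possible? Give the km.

x = 15

For a sum of weighted absolute distances on a line, the optimum is the weighted median (not the mean). Total weight W = 334; half-weight = 167.
Sort by position and accumulate weight:
  km 5 (Riverbend, w=20) → cum 20
  km 6 (Eastvale, w=80) → cum 100
  km 9 (Hillcrest, w=6) → cum 106
  km 13 (Southcross, w=3) → cum 109
  km 15 (Northgate, w=80) → cum 189  ≥ 167 → median here
  km 19 (Lakeside, w=30) → cum 219
  km 26 (Midtown, w=15) → cum 234
  km 29 (Westmoor, w=100) → cum 334
Optimal location: km 15.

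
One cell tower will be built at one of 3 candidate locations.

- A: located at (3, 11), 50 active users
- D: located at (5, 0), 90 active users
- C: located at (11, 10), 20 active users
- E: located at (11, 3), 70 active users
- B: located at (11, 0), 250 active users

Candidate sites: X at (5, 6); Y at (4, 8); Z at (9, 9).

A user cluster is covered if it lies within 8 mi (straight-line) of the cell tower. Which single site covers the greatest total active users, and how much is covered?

Coverage radius r = 8 mi; a point is covered iff (Δx)²+(Δy)² ≤ 8² = 64.
  X (5, 6): covers {A, D, C, E} → 230
  Y (4, 8): covers {A, C} → 70
  Z (9, 9): covers {A, C, E} → 140
Maximum coverage at X: 230 active users.

X, covering 230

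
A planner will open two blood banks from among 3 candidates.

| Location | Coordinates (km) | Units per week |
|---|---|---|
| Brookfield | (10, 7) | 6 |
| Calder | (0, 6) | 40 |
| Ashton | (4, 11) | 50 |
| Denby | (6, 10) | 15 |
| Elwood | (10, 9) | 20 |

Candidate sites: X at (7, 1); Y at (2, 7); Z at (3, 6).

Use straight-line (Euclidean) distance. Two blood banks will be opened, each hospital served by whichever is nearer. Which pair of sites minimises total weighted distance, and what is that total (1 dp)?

{Y, Z}, total 582.8

Evaluate every pair (each demand assigned to the nearer of the two):
  {Y, Z}: total = 582.8
  {X, Y}: total = 593.2
  {X, Z}: total = 642.5
Best pair: {Y, Z} with total 582.8.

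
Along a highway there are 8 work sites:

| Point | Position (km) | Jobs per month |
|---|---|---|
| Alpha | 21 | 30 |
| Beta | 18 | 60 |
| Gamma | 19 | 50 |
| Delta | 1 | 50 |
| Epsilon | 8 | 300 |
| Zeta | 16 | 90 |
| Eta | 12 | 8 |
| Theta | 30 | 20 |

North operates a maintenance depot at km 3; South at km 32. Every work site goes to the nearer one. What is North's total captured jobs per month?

The indifferent point is the midpoint (3+32)/2 = 17.5; work sites left of it (closer to North at 3) go to North, those right go to South.
  Delta at 1 (w=50) → North
  Epsilon at 8 (w=300) → North
  Eta at 12 (w=8) → North
  Zeta at 16 (w=90) → North
  Beta at 18 (w=60) → South
  Gamma at 19 (w=50) → South
  Alpha at 21 (w=30) → South
  Theta at 30 (w=20) → South
North captures 448; South captures 160.

448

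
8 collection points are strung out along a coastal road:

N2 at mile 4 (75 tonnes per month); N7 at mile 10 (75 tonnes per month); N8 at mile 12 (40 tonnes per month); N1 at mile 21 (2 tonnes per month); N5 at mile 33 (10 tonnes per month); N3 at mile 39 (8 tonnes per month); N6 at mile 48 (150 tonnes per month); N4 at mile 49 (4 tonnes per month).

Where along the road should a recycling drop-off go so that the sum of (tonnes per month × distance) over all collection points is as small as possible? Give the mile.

x = 12

For a sum of weighted absolute distances on a line, the optimum is the weighted median (not the mean). Total weight W = 364; half-weight = 182.
Sort by position and accumulate weight:
  mile 4 (N2, w=75) → cum 75
  mile 10 (N7, w=75) → cum 150
  mile 12 (N8, w=40) → cum 190  ≥ 182 → median here
  mile 21 (N1, w=2) → cum 192
  mile 33 (N5, w=10) → cum 202
  mile 39 (N3, w=8) → cum 210
  mile 48 (N6, w=150) → cum 360
  mile 49 (N4, w=4) → cum 364
Optimal location: mile 12.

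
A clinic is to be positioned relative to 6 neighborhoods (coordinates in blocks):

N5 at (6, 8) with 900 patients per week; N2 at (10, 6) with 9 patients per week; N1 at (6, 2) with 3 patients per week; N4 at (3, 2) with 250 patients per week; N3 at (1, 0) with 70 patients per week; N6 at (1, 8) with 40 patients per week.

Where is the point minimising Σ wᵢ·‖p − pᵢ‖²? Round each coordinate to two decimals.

The minimiser of Σwᵢ‖p−pᵢ‖² is the weighted centroid p* = (Σwᵢpᵢ)/(Σwᵢ).
Σwᵢ = 1272.
Σwᵢxᵢ = 900·6 + 9·10 + 3·6 + 250·3 + 70·1 + 40·1 = 6368.
Σwᵢyᵢ = 900·8 + 9·6 + 3·2 + 250·2 + 70·0 + 40·8 = 8080.
x* = 6368/1272 = 5.01, y* = 8080/1272 = 6.35.

(5.01, 6.35)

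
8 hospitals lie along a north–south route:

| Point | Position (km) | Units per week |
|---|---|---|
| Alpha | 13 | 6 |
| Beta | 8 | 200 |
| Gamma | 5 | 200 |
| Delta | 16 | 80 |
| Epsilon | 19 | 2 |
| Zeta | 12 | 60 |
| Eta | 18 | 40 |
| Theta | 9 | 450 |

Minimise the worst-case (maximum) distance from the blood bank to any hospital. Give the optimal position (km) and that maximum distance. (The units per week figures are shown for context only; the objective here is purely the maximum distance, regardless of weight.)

The 1-center on a line is the midpoint of the two extreme points: leftmost at 5, rightmost at 19.
Optimal location = (5 + 19)/2 = 12; maximum distance = (19 − 5)/2 = 7.

location 12, max distance 7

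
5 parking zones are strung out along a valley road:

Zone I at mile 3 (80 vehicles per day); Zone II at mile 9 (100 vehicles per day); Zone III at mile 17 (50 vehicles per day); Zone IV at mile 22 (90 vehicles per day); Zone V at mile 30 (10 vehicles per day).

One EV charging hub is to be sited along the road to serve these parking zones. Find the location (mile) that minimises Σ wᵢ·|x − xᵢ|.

x = 9

For a sum of weighted absolute distances on a line, the optimum is the weighted median (not the mean). Total weight W = 330; half-weight = 165.
Sort by position and accumulate weight:
  mile 3 (Zone I, w=80) → cum 80
  mile 9 (Zone II, w=100) → cum 180  ≥ 165 → median here
  mile 17 (Zone III, w=50) → cum 230
  mile 22 (Zone IV, w=90) → cum 320
  mile 30 (Zone V, w=10) → cum 330
Optimal location: mile 9.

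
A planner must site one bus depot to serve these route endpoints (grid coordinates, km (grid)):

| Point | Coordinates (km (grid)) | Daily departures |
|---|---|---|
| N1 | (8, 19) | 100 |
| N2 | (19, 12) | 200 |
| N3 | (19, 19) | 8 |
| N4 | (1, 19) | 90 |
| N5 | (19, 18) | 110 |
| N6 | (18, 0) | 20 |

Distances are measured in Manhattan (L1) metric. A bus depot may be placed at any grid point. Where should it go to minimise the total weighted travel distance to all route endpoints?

(19, 18)

Manhattan distance separates: Σwᵢ(|x−xᵢ|+|y−yᵢ|) = Σwᵢ|x−xᵢ| + Σwᵢ|y−yᵢ|, so x and y are optimised independently as 1-D weighted medians.
Total weight W = 528; half = 264.
x-coordinate, sorted with cumulative weight:
  x=1 (N4, w=90) cum 90
  x=8 (N1, w=100) cum 190
  x=18 (N6, w=20) cum 210
  x=19 (N2, w=200) cum 410  ← median
  x=19 (N3, w=8) cum 418
  x=19 (N5, w=110) cum 528
⇒ x* = 19
y-coordinate, sorted with cumulative weight:
  y=0 (N6, w=20) cum 20
  y=12 (N2, w=200) cum 220
  y=18 (N5, w=110) cum 330  ← median
  y=19 (N1, w=100) cum 430
  y=19 (N3, w=8) cum 438
  y=19 (N4, w=90) cum 528
⇒ y* = 18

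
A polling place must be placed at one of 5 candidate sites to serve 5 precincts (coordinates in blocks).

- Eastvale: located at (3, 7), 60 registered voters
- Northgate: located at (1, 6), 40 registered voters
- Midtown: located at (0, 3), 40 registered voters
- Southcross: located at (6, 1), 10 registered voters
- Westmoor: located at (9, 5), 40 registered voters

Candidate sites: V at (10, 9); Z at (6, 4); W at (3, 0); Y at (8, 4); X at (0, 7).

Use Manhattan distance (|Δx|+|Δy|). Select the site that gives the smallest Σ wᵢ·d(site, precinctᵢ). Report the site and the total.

X, total 980 blocks

Total weighted distance at each candidate:
  V (10, 9): total = 1980
  Z (6, 4): total = 1110
  W (3, 0): total = 1460
  Y (8, 4): total = 1330
  X (0, 7): total = 980
Minimum is at X with total 980 blocks.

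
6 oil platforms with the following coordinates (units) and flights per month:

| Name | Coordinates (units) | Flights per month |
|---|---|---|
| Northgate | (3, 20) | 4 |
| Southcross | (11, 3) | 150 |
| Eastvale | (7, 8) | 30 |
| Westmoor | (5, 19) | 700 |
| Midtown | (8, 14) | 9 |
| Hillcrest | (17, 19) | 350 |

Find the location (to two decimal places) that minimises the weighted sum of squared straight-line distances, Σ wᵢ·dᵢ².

The minimiser of Σwᵢ‖p−pᵢ‖² is the weighted centroid p* = (Σwᵢpᵢ)/(Σwᵢ).
Σwᵢ = 1243.
Σwᵢxᵢ = 4·3 + 150·11 + 30·7 + 700·5 + 9·8 + 350·17 = 11394.
Σwᵢyᵢ = 4·20 + 150·3 + 30·8 + 700·19 + 9·14 + 350·19 = 20846.
x* = 11394/1243 = 9.17, y* = 20846/1243 = 16.77.

(9.17, 16.77)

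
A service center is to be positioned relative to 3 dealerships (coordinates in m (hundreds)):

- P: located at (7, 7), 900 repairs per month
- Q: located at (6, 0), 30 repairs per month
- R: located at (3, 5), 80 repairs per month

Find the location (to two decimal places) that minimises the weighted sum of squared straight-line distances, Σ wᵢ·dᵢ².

The minimiser of Σwᵢ‖p−pᵢ‖² is the weighted centroid p* = (Σwᵢpᵢ)/(Σwᵢ).
Σwᵢ = 1010.
Σwᵢxᵢ = 900·7 + 30·6 + 80·3 = 6720.
Σwᵢyᵢ = 900·7 + 30·0 + 80·5 = 6700.
x* = 6720/1010 = 6.65, y* = 6700/1010 = 6.63.

(6.65, 6.63)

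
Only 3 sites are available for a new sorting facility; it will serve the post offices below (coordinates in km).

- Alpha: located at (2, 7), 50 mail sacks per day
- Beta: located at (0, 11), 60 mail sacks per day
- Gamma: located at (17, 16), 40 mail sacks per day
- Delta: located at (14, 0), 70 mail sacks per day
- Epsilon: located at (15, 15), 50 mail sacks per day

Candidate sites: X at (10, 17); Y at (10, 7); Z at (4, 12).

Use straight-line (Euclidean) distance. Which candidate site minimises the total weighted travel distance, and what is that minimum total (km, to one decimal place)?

Total weighted distance at each candidate:
  X (10, 17): total = 3114.6
  Y (10, 7): total = 2538.3
  Z (4, 12): total = 2724.2
Minimum is at Y with total 2538.3 km.

Y, total 2538.3 km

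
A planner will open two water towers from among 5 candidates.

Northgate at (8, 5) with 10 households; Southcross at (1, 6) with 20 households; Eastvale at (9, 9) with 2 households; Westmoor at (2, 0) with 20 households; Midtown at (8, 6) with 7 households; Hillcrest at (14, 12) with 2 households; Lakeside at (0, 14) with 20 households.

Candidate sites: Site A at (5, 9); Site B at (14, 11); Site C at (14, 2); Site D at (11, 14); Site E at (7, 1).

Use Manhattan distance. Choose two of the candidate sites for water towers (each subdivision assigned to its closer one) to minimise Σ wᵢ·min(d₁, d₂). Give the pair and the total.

Evaluate every pair (each demand assigned to the nearer of the two):
  {Site A, Site E}: total = 584
  {Site D, Site E}: total = 676
  {Site A, Site B}: total = 702
  {Site A, Site D}: total = 710
  {Site A, Site C}: total = 720
  {Site B, Site E}: total = 788
  {Site C, Site E}: total = 872
  {Site C, Site D}: total = 1024
  {Site B, Site C}: total = 1136
  {Site B, Site D}: total = 1253
Best pair: {Site A, Site E} with total 584.

{Site A, Site E}, total 584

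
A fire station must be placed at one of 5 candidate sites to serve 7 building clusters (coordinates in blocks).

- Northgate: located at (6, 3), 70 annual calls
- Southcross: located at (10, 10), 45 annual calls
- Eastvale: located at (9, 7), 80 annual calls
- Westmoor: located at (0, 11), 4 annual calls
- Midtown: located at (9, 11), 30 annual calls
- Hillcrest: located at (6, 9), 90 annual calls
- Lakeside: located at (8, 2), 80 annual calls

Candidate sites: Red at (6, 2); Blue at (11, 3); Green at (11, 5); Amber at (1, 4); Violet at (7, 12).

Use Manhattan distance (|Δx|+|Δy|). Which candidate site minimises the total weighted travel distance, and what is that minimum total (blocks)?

Red, total 2460 blocks

Total weighted distance at each candidate:
  Red (6, 2): total = 2460
  Blue (11, 3): total = 2876
  Green (11, 5): total = 2678
  Amber (1, 4): total = 4077
  Violet (7, 12): total = 2847
Minimum is at Red with total 2460 blocks.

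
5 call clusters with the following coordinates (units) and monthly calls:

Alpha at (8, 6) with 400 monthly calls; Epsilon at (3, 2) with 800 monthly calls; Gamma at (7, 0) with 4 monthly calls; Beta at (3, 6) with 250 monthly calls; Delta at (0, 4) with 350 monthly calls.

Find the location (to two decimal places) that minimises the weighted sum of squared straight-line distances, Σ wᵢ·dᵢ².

(3.54, 3.82)

The minimiser of Σwᵢ‖p−pᵢ‖² is the weighted centroid p* = (Σwᵢpᵢ)/(Σwᵢ).
Σwᵢ = 1804.
Σwᵢxᵢ = 400·8 + 800·3 + 4·7 + 250·3 + 350·0 = 6378.
Σwᵢyᵢ = 400·6 + 800·2 + 4·0 + 250·6 + 350·4 = 6900.
x* = 6378/1804 = 3.54, y* = 6900/1804 = 3.82.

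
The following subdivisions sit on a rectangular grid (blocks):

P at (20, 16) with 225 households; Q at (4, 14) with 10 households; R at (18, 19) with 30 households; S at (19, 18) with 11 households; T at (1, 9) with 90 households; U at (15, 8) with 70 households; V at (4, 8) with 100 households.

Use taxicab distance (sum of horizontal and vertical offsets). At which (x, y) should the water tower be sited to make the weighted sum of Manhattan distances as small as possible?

(15, 14)

Manhattan distance separates: Σwᵢ(|x−xᵢ|+|y−yᵢ|) = Σwᵢ|x−xᵢ| + Σwᵢ|y−yᵢ|, so x and y are optimised independently as 1-D weighted medians.
Total weight W = 536; half = 268.
x-coordinate, sorted with cumulative weight:
  x=1 (T, w=90) cum 90
  x=4 (Q, w=10) cum 100
  x=4 (V, w=100) cum 200
  x=15 (U, w=70) cum 270  ← median
  x=18 (R, w=30) cum 300
  x=19 (S, w=11) cum 311
  x=20 (P, w=225) cum 536
⇒ x* = 15
y-coordinate, sorted with cumulative weight:
  y=8 (U, w=70) cum 70
  y=8 (V, w=100) cum 170
  y=9 (T, w=90) cum 260
  y=14 (Q, w=10) cum 270  ← median
  y=16 (P, w=225) cum 495
  y=18 (S, w=11) cum 506
  y=19 (R, w=30) cum 536
⇒ y* = 14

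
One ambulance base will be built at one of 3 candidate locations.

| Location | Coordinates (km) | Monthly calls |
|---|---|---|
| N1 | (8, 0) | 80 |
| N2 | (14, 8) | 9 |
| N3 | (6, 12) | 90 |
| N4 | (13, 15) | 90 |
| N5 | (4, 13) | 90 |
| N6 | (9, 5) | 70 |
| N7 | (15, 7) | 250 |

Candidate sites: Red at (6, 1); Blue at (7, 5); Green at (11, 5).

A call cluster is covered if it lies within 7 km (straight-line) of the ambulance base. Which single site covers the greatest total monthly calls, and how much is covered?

Green, covering 409

Coverage radius r = 7 km; a point is covered iff (Δx)²+(Δy)² ≤ 7² = 49.
  Red (6, 1): covers {N1, N6} → 150
  Blue (7, 5): covers {N1, N6} → 150
  Green (11, 5): covers {N1, N2, N6, N7} → 409
Maximum coverage at Green: 409 monthly calls.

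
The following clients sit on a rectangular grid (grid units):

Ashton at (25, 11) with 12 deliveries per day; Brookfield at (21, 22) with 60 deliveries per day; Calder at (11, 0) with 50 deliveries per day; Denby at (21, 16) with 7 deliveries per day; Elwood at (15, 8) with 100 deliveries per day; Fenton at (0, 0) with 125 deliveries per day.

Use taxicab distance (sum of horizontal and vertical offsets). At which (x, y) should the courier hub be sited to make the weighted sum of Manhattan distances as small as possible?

Manhattan distance separates: Σwᵢ(|x−xᵢ|+|y−yᵢ|) = Σwᵢ|x−xᵢ| + Σwᵢ|y−yᵢ|, so x and y are optimised independently as 1-D weighted medians.
Total weight W = 354; half = 177.
x-coordinate, sorted with cumulative weight:
  x=0 (Fenton, w=125) cum 125
  x=11 (Calder, w=50) cum 175
  x=15 (Elwood, w=100) cum 275  ← median
  x=21 (Brookfield, w=60) cum 335
  x=21 (Denby, w=7) cum 342
  x=25 (Ashton, w=12) cum 354
⇒ x* = 15
y-coordinate, sorted with cumulative weight:
  y=0 (Calder, w=50) cum 50
  y=0 (Fenton, w=125) cum 175
  y=8 (Elwood, w=100) cum 275  ← median
  y=11 (Ashton, w=12) cum 287
  y=16 (Denby, w=7) cum 294
  y=22 (Brookfield, w=60) cum 354
⇒ y* = 8

(15, 8)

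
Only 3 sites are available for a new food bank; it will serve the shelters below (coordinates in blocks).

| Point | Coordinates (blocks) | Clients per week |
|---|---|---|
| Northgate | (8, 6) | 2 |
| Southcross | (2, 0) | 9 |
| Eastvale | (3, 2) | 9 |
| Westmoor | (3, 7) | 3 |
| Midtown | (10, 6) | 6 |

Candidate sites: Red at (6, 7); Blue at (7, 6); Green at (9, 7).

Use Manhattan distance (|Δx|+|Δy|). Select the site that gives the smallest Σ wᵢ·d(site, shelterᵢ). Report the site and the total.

Blue, total 206 blocks

Total weighted distance at each candidate:
  Red (6, 7): total = 216
  Blue (7, 6): total = 206
  Green (9, 7): total = 259
Minimum is at Blue with total 206 blocks.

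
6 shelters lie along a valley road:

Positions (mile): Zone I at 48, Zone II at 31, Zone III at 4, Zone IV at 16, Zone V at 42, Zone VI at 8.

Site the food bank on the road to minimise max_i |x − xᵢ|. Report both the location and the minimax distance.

The 1-center on a line is the midpoint of the two extreme points: leftmost at 4, rightmost at 48.
Optimal location = (4 + 48)/2 = 26; maximum distance = (48 − 4)/2 = 22.

location 26, max distance 22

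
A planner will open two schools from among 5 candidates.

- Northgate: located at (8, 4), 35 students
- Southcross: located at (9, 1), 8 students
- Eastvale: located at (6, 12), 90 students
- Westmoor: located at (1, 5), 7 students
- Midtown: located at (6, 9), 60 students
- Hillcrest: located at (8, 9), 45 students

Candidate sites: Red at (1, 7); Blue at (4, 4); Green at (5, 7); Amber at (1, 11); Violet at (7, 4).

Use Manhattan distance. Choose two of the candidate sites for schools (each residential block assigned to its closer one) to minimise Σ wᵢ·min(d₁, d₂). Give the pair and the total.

{Green, Violet}, total 1062

Evaluate every pair (each demand assigned to the nearer of the two):
  {Green, Violet}: total = 1062
  {Blue, Green}: total = 1177
  {Red, Green}: total = 1249
  {Green, Amber}: total = 1277
  {Amber, Violet}: total = 1287
  {Red, Violet}: total = 1529
  {Blue, Violet}: total = 1543
  {Blue, Amber}: total = 1597
  {Red, Amber}: total = 1841
  {Red, Blue}: total = 1943
Best pair: {Green, Violet} with total 1062.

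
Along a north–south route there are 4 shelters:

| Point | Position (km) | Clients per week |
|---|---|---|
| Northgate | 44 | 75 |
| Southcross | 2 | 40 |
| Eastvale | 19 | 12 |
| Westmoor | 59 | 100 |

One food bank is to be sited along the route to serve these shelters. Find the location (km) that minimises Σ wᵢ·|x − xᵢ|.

x = 44

For a sum of weighted absolute distances on a line, the optimum is the weighted median (not the mean). Total weight W = 227; half-weight = 113.5.
Sort by position and accumulate weight:
  km 2 (Southcross, w=40) → cum 40
  km 19 (Eastvale, w=12) → cum 52
  km 44 (Northgate, w=75) → cum 127  ≥ 113.5 → median here
  km 59 (Westmoor, w=100) → cum 227
Optimal location: km 44.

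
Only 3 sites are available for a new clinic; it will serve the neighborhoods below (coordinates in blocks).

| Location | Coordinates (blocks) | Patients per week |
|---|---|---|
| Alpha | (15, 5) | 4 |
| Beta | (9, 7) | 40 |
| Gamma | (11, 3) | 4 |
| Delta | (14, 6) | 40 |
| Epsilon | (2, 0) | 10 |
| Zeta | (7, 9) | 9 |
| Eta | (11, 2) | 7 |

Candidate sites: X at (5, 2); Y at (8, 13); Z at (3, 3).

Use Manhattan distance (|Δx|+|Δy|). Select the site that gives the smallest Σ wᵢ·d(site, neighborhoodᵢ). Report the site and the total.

X, total 1133 blocks

Total weighted distance at each candidate:
  X (5, 2): total = 1133
  Y (8, 13): total = 1245
  Z (3, 3): total = 1241
Minimum is at X with total 1133 blocks.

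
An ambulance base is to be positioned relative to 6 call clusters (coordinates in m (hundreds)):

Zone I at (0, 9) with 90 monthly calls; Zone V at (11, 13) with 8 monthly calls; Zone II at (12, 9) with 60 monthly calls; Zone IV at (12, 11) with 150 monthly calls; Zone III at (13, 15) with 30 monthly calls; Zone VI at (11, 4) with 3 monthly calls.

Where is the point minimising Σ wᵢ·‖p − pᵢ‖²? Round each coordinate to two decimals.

(8.89, 10.46)

The minimiser of Σwᵢ‖p−pᵢ‖² is the weighted centroid p* = (Σwᵢpᵢ)/(Σwᵢ).
Σwᵢ = 341.
Σwᵢxᵢ = 90·0 + 8·11 + 60·12 + 150·12 + 30·13 + 3·11 = 3031.
Σwᵢyᵢ = 90·9 + 8·13 + 60·9 + 150·11 + 30·15 + 3·4 = 3566.
x* = 3031/341 = 8.89, y* = 3566/341 = 10.46.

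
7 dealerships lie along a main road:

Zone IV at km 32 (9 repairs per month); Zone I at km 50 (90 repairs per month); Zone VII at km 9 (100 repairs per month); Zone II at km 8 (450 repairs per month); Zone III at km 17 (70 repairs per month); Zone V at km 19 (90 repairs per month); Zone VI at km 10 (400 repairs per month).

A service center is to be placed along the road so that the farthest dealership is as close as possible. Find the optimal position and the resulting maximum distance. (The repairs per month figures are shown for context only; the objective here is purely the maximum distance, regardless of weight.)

The 1-center on a line is the midpoint of the two extreme points: leftmost at 8, rightmost at 50.
Optimal location = (8 + 50)/2 = 29; maximum distance = (50 − 8)/2 = 21.

location 29, max distance 21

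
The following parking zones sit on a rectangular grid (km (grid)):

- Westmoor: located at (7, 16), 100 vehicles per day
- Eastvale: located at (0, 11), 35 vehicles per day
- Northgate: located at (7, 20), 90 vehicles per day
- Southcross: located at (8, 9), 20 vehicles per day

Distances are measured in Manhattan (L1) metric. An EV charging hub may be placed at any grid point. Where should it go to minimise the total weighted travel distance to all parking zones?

(7, 16)

Manhattan distance separates: Σwᵢ(|x−xᵢ|+|y−yᵢ|) = Σwᵢ|x−xᵢ| + Σwᵢ|y−yᵢ|, so x and y are optimised independently as 1-D weighted medians.
Total weight W = 245; half = 122.5.
x-coordinate, sorted with cumulative weight:
  x=0 (Eastvale, w=35) cum 35
  x=7 (Westmoor, w=100) cum 135  ← median
  x=7 (Northgate, w=90) cum 225
  x=8 (Southcross, w=20) cum 245
⇒ x* = 7
y-coordinate, sorted with cumulative weight:
  y=9 (Southcross, w=20) cum 20
  y=11 (Eastvale, w=35) cum 55
  y=16 (Westmoor, w=100) cum 155  ← median
  y=20 (Northgate, w=90) cum 245
⇒ y* = 16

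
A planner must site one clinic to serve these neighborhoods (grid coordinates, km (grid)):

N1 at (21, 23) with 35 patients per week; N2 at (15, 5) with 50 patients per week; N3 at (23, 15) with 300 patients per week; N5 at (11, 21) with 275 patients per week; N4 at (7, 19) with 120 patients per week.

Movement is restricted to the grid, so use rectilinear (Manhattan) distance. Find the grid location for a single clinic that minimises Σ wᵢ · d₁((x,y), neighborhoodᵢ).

(11, 19)

Manhattan distance separates: Σwᵢ(|x−xᵢ|+|y−yᵢ|) = Σwᵢ|x−xᵢ| + Σwᵢ|y−yᵢ|, so x and y are optimised independently as 1-D weighted medians.
Total weight W = 780; half = 390.
x-coordinate, sorted with cumulative weight:
  x=7 (N4, w=120) cum 120
  x=11 (N5, w=275) cum 395  ← median
  x=15 (N2, w=50) cum 445
  x=21 (N1, w=35) cum 480
  x=23 (N3, w=300) cum 780
⇒ x* = 11
y-coordinate, sorted with cumulative weight:
  y=5 (N2, w=50) cum 50
  y=15 (N3, w=300) cum 350
  y=19 (N4, w=120) cum 470  ← median
  y=21 (N5, w=275) cum 745
  y=23 (N1, w=35) cum 780
⇒ y* = 19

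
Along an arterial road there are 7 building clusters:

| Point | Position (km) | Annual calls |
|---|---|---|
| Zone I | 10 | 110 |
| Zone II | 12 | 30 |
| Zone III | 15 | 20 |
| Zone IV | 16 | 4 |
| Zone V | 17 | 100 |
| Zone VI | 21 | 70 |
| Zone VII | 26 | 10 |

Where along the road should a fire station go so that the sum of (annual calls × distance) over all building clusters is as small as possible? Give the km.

For a sum of weighted absolute distances on a line, the optimum is the weighted median (not the mean). Total weight W = 344; half-weight = 172.
Sort by position and accumulate weight:
  km 10 (Zone I, w=110) → cum 110
  km 12 (Zone II, w=30) → cum 140
  km 15 (Zone III, w=20) → cum 160
  km 16 (Zone IV, w=4) → cum 164
  km 17 (Zone V, w=100) → cum 264  ≥ 172 → median here
  km 21 (Zone VI, w=70) → cum 334
  km 26 (Zone VII, w=10) → cum 344
Optimal location: km 17.

x = 17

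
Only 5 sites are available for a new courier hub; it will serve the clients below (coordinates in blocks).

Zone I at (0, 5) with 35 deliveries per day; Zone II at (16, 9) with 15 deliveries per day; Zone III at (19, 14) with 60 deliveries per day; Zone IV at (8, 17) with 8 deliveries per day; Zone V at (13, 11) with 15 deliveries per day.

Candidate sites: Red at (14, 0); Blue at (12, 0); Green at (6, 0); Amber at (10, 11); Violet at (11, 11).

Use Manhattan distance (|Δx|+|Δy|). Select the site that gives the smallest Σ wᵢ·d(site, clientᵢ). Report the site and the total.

Total weighted distance at each candidate:
  Red (14, 0): total = 2334
  Blue (12, 0): total = 2398
  Green (6, 0): total = 2712
  Amber (10, 11): total = 1509
  Violet (11, 11): total = 1462
Minimum is at Violet with total 1462 blocks.

Violet, total 1462 blocks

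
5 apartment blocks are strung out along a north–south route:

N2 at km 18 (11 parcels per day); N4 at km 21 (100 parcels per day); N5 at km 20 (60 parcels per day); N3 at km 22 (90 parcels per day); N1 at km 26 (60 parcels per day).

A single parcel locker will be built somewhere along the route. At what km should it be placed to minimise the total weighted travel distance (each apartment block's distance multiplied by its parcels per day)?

For a sum of weighted absolute distances on a line, the optimum is the weighted median (not the mean). Total weight W = 321; half-weight = 160.5.
Sort by position and accumulate weight:
  km 18 (N2, w=11) → cum 11
  km 20 (N5, w=60) → cum 71
  km 21 (N4, w=100) → cum 171  ≥ 160.5 → median here
  km 22 (N3, w=90) → cum 261
  km 26 (N1, w=60) → cum 321
Optimal location: km 21.

x = 21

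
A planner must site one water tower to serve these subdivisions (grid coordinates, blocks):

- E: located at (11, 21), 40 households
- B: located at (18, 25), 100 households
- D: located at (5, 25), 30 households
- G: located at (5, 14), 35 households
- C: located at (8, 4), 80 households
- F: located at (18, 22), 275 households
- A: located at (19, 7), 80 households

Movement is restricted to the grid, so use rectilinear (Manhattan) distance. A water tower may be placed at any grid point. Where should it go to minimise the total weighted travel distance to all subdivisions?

Manhattan distance separates: Σwᵢ(|x−xᵢ|+|y−yᵢ|) = Σwᵢ|x−xᵢ| + Σwᵢ|y−yᵢ|, so x and y are optimised independently as 1-D weighted medians.
Total weight W = 640; half = 320.
x-coordinate, sorted with cumulative weight:
  x=5 (D, w=30) cum 30
  x=5 (G, w=35) cum 65
  x=8 (C, w=80) cum 145
  x=11 (E, w=40) cum 185
  x=18 (B, w=100) cum 285
  x=18 (F, w=275) cum 560  ← median
  x=19 (A, w=80) cum 640
⇒ x* = 18
y-coordinate, sorted with cumulative weight:
  y=4 (C, w=80) cum 80
  y=7 (A, w=80) cum 160
  y=14 (G, w=35) cum 195
  y=21 (E, w=40) cum 235
  y=22 (F, w=275) cum 510  ← median
  y=25 (B, w=100) cum 610
  y=25 (D, w=30) cum 640
⇒ y* = 22

(18, 22)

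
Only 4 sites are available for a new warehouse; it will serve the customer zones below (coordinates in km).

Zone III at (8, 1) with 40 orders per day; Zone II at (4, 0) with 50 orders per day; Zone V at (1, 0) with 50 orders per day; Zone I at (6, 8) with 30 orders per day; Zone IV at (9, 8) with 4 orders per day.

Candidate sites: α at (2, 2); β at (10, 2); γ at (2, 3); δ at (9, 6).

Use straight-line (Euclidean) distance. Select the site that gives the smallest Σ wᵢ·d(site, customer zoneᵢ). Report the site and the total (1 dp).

Total weighted distance at each candidate:
  α (2, 2): total = 749.7
  β (10, 2): total = 1107.3
  γ (2, 3): total = 817.9
  δ (9, 6): total = 1210.6
Minimum is at α with total 749.7 km.

α, total 749.7 km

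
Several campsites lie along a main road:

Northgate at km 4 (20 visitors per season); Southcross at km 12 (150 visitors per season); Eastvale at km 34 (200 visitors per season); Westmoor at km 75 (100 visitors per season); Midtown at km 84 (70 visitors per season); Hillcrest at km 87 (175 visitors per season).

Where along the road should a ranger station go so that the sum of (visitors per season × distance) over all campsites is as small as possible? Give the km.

For a sum of weighted absolute distances on a line, the optimum is the weighted median (not the mean). Total weight W = 715; half-weight = 357.5.
Sort by position and accumulate weight:
  km 4 (Northgate, w=20) → cum 20
  km 12 (Southcross, w=150) → cum 170
  km 34 (Eastvale, w=200) → cum 370  ≥ 357.5 → median here
  km 75 (Westmoor, w=100) → cum 470
  km 84 (Midtown, w=70) → cum 540
  km 87 (Hillcrest, w=175) → cum 715
Optimal location: km 34.

x = 34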